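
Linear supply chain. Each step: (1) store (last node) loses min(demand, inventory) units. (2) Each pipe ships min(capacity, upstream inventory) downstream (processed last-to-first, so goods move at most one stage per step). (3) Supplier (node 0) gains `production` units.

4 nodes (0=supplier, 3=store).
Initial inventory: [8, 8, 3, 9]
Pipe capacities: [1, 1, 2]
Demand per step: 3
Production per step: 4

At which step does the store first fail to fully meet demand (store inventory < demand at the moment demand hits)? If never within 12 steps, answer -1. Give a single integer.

Step 1: demand=3,sold=3 ship[2->3]=2 ship[1->2]=1 ship[0->1]=1 prod=4 -> [11 8 2 8]
Step 2: demand=3,sold=3 ship[2->3]=2 ship[1->2]=1 ship[0->1]=1 prod=4 -> [14 8 1 7]
Step 3: demand=3,sold=3 ship[2->3]=1 ship[1->2]=1 ship[0->1]=1 prod=4 -> [17 8 1 5]
Step 4: demand=3,sold=3 ship[2->3]=1 ship[1->2]=1 ship[0->1]=1 prod=4 -> [20 8 1 3]
Step 5: demand=3,sold=3 ship[2->3]=1 ship[1->2]=1 ship[0->1]=1 prod=4 -> [23 8 1 1]
Step 6: demand=3,sold=1 ship[2->3]=1 ship[1->2]=1 ship[0->1]=1 prod=4 -> [26 8 1 1]
Step 7: demand=3,sold=1 ship[2->3]=1 ship[1->2]=1 ship[0->1]=1 prod=4 -> [29 8 1 1]
Step 8: demand=3,sold=1 ship[2->3]=1 ship[1->2]=1 ship[0->1]=1 prod=4 -> [32 8 1 1]
Step 9: demand=3,sold=1 ship[2->3]=1 ship[1->2]=1 ship[0->1]=1 prod=4 -> [35 8 1 1]
Step 10: demand=3,sold=1 ship[2->3]=1 ship[1->2]=1 ship[0->1]=1 prod=4 -> [38 8 1 1]
Step 11: demand=3,sold=1 ship[2->3]=1 ship[1->2]=1 ship[0->1]=1 prod=4 -> [41 8 1 1]
Step 12: demand=3,sold=1 ship[2->3]=1 ship[1->2]=1 ship[0->1]=1 prod=4 -> [44 8 1 1]
First stockout at step 6

6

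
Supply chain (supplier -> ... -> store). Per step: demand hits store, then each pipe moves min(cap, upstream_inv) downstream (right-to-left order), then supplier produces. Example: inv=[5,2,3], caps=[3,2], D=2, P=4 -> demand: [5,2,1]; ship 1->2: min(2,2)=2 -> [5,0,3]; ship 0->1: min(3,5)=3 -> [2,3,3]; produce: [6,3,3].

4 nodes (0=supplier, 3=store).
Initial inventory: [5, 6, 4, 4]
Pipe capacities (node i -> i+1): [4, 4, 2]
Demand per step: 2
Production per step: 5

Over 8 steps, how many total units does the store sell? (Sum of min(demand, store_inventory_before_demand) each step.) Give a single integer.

Answer: 16

Derivation:
Step 1: sold=2 (running total=2) -> [6 6 6 4]
Step 2: sold=2 (running total=4) -> [7 6 8 4]
Step 3: sold=2 (running total=6) -> [8 6 10 4]
Step 4: sold=2 (running total=8) -> [9 6 12 4]
Step 5: sold=2 (running total=10) -> [10 6 14 4]
Step 6: sold=2 (running total=12) -> [11 6 16 4]
Step 7: sold=2 (running total=14) -> [12 6 18 4]
Step 8: sold=2 (running total=16) -> [13 6 20 4]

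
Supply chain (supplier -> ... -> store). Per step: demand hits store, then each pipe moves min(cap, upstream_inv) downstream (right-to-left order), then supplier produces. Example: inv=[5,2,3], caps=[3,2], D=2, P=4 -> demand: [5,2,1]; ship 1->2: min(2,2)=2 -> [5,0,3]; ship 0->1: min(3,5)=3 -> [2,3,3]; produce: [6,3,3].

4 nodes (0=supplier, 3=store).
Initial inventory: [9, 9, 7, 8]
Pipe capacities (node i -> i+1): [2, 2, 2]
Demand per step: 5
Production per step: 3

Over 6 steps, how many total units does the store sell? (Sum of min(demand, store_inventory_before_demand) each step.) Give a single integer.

Answer: 18

Derivation:
Step 1: sold=5 (running total=5) -> [10 9 7 5]
Step 2: sold=5 (running total=10) -> [11 9 7 2]
Step 3: sold=2 (running total=12) -> [12 9 7 2]
Step 4: sold=2 (running total=14) -> [13 9 7 2]
Step 5: sold=2 (running total=16) -> [14 9 7 2]
Step 6: sold=2 (running total=18) -> [15 9 7 2]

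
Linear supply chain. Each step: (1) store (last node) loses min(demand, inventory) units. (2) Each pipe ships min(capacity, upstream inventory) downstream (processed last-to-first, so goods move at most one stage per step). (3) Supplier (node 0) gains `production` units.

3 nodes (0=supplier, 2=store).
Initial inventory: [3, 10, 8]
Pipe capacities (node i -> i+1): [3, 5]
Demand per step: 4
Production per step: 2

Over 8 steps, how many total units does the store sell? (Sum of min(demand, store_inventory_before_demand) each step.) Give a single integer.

Step 1: sold=4 (running total=4) -> [2 8 9]
Step 2: sold=4 (running total=8) -> [2 5 10]
Step 3: sold=4 (running total=12) -> [2 2 11]
Step 4: sold=4 (running total=16) -> [2 2 9]
Step 5: sold=4 (running total=20) -> [2 2 7]
Step 6: sold=4 (running total=24) -> [2 2 5]
Step 7: sold=4 (running total=28) -> [2 2 3]
Step 8: sold=3 (running total=31) -> [2 2 2]

Answer: 31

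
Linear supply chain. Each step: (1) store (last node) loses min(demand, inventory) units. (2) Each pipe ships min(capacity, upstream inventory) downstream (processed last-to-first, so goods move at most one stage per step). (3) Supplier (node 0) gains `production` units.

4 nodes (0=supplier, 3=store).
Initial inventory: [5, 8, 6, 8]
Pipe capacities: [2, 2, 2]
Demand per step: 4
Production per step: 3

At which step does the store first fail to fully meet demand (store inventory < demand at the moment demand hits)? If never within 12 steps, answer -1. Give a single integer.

Step 1: demand=4,sold=4 ship[2->3]=2 ship[1->2]=2 ship[0->1]=2 prod=3 -> [6 8 6 6]
Step 2: demand=4,sold=4 ship[2->3]=2 ship[1->2]=2 ship[0->1]=2 prod=3 -> [7 8 6 4]
Step 3: demand=4,sold=4 ship[2->3]=2 ship[1->2]=2 ship[0->1]=2 prod=3 -> [8 8 6 2]
Step 4: demand=4,sold=2 ship[2->3]=2 ship[1->2]=2 ship[0->1]=2 prod=3 -> [9 8 6 2]
Step 5: demand=4,sold=2 ship[2->3]=2 ship[1->2]=2 ship[0->1]=2 prod=3 -> [10 8 6 2]
Step 6: demand=4,sold=2 ship[2->3]=2 ship[1->2]=2 ship[0->1]=2 prod=3 -> [11 8 6 2]
Step 7: demand=4,sold=2 ship[2->3]=2 ship[1->2]=2 ship[0->1]=2 prod=3 -> [12 8 6 2]
Step 8: demand=4,sold=2 ship[2->3]=2 ship[1->2]=2 ship[0->1]=2 prod=3 -> [13 8 6 2]
Step 9: demand=4,sold=2 ship[2->3]=2 ship[1->2]=2 ship[0->1]=2 prod=3 -> [14 8 6 2]
Step 10: demand=4,sold=2 ship[2->3]=2 ship[1->2]=2 ship[0->1]=2 prod=3 -> [15 8 6 2]
Step 11: demand=4,sold=2 ship[2->3]=2 ship[1->2]=2 ship[0->1]=2 prod=3 -> [16 8 6 2]
Step 12: demand=4,sold=2 ship[2->3]=2 ship[1->2]=2 ship[0->1]=2 prod=3 -> [17 8 6 2]
First stockout at step 4

4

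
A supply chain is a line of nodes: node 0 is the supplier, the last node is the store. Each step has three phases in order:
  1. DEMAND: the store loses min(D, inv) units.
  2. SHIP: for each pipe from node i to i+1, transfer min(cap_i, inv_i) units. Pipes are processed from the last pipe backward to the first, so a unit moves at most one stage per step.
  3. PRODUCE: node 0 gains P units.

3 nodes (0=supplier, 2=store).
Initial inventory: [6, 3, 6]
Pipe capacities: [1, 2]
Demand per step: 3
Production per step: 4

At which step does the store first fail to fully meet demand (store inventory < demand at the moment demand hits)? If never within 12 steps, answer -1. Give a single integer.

Step 1: demand=3,sold=3 ship[1->2]=2 ship[0->1]=1 prod=4 -> [9 2 5]
Step 2: demand=3,sold=3 ship[1->2]=2 ship[0->1]=1 prod=4 -> [12 1 4]
Step 3: demand=3,sold=3 ship[1->2]=1 ship[0->1]=1 prod=4 -> [15 1 2]
Step 4: demand=3,sold=2 ship[1->2]=1 ship[0->1]=1 prod=4 -> [18 1 1]
Step 5: demand=3,sold=1 ship[1->2]=1 ship[0->1]=1 prod=4 -> [21 1 1]
Step 6: demand=3,sold=1 ship[1->2]=1 ship[0->1]=1 prod=4 -> [24 1 1]
Step 7: demand=3,sold=1 ship[1->2]=1 ship[0->1]=1 prod=4 -> [27 1 1]
Step 8: demand=3,sold=1 ship[1->2]=1 ship[0->1]=1 prod=4 -> [30 1 1]
Step 9: demand=3,sold=1 ship[1->2]=1 ship[0->1]=1 prod=4 -> [33 1 1]
Step 10: demand=3,sold=1 ship[1->2]=1 ship[0->1]=1 prod=4 -> [36 1 1]
Step 11: demand=3,sold=1 ship[1->2]=1 ship[0->1]=1 prod=4 -> [39 1 1]
Step 12: demand=3,sold=1 ship[1->2]=1 ship[0->1]=1 prod=4 -> [42 1 1]
First stockout at step 4

4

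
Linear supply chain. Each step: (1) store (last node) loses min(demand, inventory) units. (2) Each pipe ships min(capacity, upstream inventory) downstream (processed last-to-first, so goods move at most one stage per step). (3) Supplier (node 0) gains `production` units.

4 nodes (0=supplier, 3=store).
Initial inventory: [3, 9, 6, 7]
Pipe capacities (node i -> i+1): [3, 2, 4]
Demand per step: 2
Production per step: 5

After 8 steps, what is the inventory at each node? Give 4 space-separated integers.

Step 1: demand=2,sold=2 ship[2->3]=4 ship[1->2]=2 ship[0->1]=3 prod=5 -> inv=[5 10 4 9]
Step 2: demand=2,sold=2 ship[2->3]=4 ship[1->2]=2 ship[0->1]=3 prod=5 -> inv=[7 11 2 11]
Step 3: demand=2,sold=2 ship[2->3]=2 ship[1->2]=2 ship[0->1]=3 prod=5 -> inv=[9 12 2 11]
Step 4: demand=2,sold=2 ship[2->3]=2 ship[1->2]=2 ship[0->1]=3 prod=5 -> inv=[11 13 2 11]
Step 5: demand=2,sold=2 ship[2->3]=2 ship[1->2]=2 ship[0->1]=3 prod=5 -> inv=[13 14 2 11]
Step 6: demand=2,sold=2 ship[2->3]=2 ship[1->2]=2 ship[0->1]=3 prod=5 -> inv=[15 15 2 11]
Step 7: demand=2,sold=2 ship[2->3]=2 ship[1->2]=2 ship[0->1]=3 prod=5 -> inv=[17 16 2 11]
Step 8: demand=2,sold=2 ship[2->3]=2 ship[1->2]=2 ship[0->1]=3 prod=5 -> inv=[19 17 2 11]

19 17 2 11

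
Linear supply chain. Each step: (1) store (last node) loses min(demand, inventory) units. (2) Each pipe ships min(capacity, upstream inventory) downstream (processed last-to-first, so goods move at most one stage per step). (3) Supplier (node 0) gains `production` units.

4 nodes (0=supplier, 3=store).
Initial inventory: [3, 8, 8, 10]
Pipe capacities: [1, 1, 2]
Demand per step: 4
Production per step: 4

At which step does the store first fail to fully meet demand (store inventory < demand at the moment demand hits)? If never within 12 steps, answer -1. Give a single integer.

Step 1: demand=4,sold=4 ship[2->3]=2 ship[1->2]=1 ship[0->1]=1 prod=4 -> [6 8 7 8]
Step 2: demand=4,sold=4 ship[2->3]=2 ship[1->2]=1 ship[0->1]=1 prod=4 -> [9 8 6 6]
Step 3: demand=4,sold=4 ship[2->3]=2 ship[1->2]=1 ship[0->1]=1 prod=4 -> [12 8 5 4]
Step 4: demand=4,sold=4 ship[2->3]=2 ship[1->2]=1 ship[0->1]=1 prod=4 -> [15 8 4 2]
Step 5: demand=4,sold=2 ship[2->3]=2 ship[1->2]=1 ship[0->1]=1 prod=4 -> [18 8 3 2]
Step 6: demand=4,sold=2 ship[2->3]=2 ship[1->2]=1 ship[0->1]=1 prod=4 -> [21 8 2 2]
Step 7: demand=4,sold=2 ship[2->3]=2 ship[1->2]=1 ship[0->1]=1 prod=4 -> [24 8 1 2]
Step 8: demand=4,sold=2 ship[2->3]=1 ship[1->2]=1 ship[0->1]=1 prod=4 -> [27 8 1 1]
Step 9: demand=4,sold=1 ship[2->3]=1 ship[1->2]=1 ship[0->1]=1 prod=4 -> [30 8 1 1]
Step 10: demand=4,sold=1 ship[2->3]=1 ship[1->2]=1 ship[0->1]=1 prod=4 -> [33 8 1 1]
Step 11: demand=4,sold=1 ship[2->3]=1 ship[1->2]=1 ship[0->1]=1 prod=4 -> [36 8 1 1]
Step 12: demand=4,sold=1 ship[2->3]=1 ship[1->2]=1 ship[0->1]=1 prod=4 -> [39 8 1 1]
First stockout at step 5

5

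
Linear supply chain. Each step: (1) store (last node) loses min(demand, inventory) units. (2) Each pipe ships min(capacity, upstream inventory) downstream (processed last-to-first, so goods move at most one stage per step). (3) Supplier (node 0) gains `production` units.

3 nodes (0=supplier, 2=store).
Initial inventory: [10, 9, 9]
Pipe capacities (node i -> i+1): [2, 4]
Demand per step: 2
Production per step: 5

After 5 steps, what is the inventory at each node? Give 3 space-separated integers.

Step 1: demand=2,sold=2 ship[1->2]=4 ship[0->1]=2 prod=5 -> inv=[13 7 11]
Step 2: demand=2,sold=2 ship[1->2]=4 ship[0->1]=2 prod=5 -> inv=[16 5 13]
Step 3: demand=2,sold=2 ship[1->2]=4 ship[0->1]=2 prod=5 -> inv=[19 3 15]
Step 4: demand=2,sold=2 ship[1->2]=3 ship[0->1]=2 prod=5 -> inv=[22 2 16]
Step 5: demand=2,sold=2 ship[1->2]=2 ship[0->1]=2 prod=5 -> inv=[25 2 16]

25 2 16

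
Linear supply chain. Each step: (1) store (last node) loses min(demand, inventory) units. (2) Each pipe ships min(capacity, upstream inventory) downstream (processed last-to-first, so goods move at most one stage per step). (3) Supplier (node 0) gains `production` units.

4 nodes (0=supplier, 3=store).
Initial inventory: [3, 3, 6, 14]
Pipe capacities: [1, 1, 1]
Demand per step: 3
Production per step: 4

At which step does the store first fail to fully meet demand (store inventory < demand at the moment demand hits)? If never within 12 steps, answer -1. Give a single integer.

Step 1: demand=3,sold=3 ship[2->3]=1 ship[1->2]=1 ship[0->1]=1 prod=4 -> [6 3 6 12]
Step 2: demand=3,sold=3 ship[2->3]=1 ship[1->2]=1 ship[0->1]=1 prod=4 -> [9 3 6 10]
Step 3: demand=3,sold=3 ship[2->3]=1 ship[1->2]=1 ship[0->1]=1 prod=4 -> [12 3 6 8]
Step 4: demand=3,sold=3 ship[2->3]=1 ship[1->2]=1 ship[0->1]=1 prod=4 -> [15 3 6 6]
Step 5: demand=3,sold=3 ship[2->3]=1 ship[1->2]=1 ship[0->1]=1 prod=4 -> [18 3 6 4]
Step 6: demand=3,sold=3 ship[2->3]=1 ship[1->2]=1 ship[0->1]=1 prod=4 -> [21 3 6 2]
Step 7: demand=3,sold=2 ship[2->3]=1 ship[1->2]=1 ship[0->1]=1 prod=4 -> [24 3 6 1]
Step 8: demand=3,sold=1 ship[2->3]=1 ship[1->2]=1 ship[0->1]=1 prod=4 -> [27 3 6 1]
Step 9: demand=3,sold=1 ship[2->3]=1 ship[1->2]=1 ship[0->1]=1 prod=4 -> [30 3 6 1]
Step 10: demand=3,sold=1 ship[2->3]=1 ship[1->2]=1 ship[0->1]=1 prod=4 -> [33 3 6 1]
Step 11: demand=3,sold=1 ship[2->3]=1 ship[1->2]=1 ship[0->1]=1 prod=4 -> [36 3 6 1]
Step 12: demand=3,sold=1 ship[2->3]=1 ship[1->2]=1 ship[0->1]=1 prod=4 -> [39 3 6 1]
First stockout at step 7

7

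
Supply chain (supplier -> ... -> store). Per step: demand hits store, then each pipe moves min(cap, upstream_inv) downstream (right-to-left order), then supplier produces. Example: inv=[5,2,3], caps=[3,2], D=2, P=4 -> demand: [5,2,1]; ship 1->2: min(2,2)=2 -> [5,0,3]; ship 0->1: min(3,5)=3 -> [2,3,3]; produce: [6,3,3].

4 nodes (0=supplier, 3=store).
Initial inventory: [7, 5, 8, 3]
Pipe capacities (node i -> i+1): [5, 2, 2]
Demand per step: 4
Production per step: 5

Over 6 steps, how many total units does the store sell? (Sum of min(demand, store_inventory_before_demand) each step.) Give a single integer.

Answer: 13

Derivation:
Step 1: sold=3 (running total=3) -> [7 8 8 2]
Step 2: sold=2 (running total=5) -> [7 11 8 2]
Step 3: sold=2 (running total=7) -> [7 14 8 2]
Step 4: sold=2 (running total=9) -> [7 17 8 2]
Step 5: sold=2 (running total=11) -> [7 20 8 2]
Step 6: sold=2 (running total=13) -> [7 23 8 2]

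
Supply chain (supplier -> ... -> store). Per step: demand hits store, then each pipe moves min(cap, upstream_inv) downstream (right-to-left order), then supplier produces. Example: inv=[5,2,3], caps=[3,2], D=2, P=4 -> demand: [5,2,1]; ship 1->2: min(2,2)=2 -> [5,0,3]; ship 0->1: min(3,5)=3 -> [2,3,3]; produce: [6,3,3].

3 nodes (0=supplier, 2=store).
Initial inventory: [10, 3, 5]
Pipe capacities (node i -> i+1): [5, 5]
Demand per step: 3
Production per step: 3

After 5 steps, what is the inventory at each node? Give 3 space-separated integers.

Step 1: demand=3,sold=3 ship[1->2]=3 ship[0->1]=5 prod=3 -> inv=[8 5 5]
Step 2: demand=3,sold=3 ship[1->2]=5 ship[0->1]=5 prod=3 -> inv=[6 5 7]
Step 3: demand=3,sold=3 ship[1->2]=5 ship[0->1]=5 prod=3 -> inv=[4 5 9]
Step 4: demand=3,sold=3 ship[1->2]=5 ship[0->1]=4 prod=3 -> inv=[3 4 11]
Step 5: demand=3,sold=3 ship[1->2]=4 ship[0->1]=3 prod=3 -> inv=[3 3 12]

3 3 12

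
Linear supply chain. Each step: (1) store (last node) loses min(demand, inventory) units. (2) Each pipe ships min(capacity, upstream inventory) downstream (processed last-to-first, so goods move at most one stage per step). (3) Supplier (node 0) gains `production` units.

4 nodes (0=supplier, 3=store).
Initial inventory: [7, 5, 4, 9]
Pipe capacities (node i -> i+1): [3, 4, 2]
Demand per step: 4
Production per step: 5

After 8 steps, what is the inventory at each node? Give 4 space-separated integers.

Step 1: demand=4,sold=4 ship[2->3]=2 ship[1->2]=4 ship[0->1]=3 prod=5 -> inv=[9 4 6 7]
Step 2: demand=4,sold=4 ship[2->3]=2 ship[1->2]=4 ship[0->1]=3 prod=5 -> inv=[11 3 8 5]
Step 3: demand=4,sold=4 ship[2->3]=2 ship[1->2]=3 ship[0->1]=3 prod=5 -> inv=[13 3 9 3]
Step 4: demand=4,sold=3 ship[2->3]=2 ship[1->2]=3 ship[0->1]=3 prod=5 -> inv=[15 3 10 2]
Step 5: demand=4,sold=2 ship[2->3]=2 ship[1->2]=3 ship[0->1]=3 prod=5 -> inv=[17 3 11 2]
Step 6: demand=4,sold=2 ship[2->3]=2 ship[1->2]=3 ship[0->1]=3 prod=5 -> inv=[19 3 12 2]
Step 7: demand=4,sold=2 ship[2->3]=2 ship[1->2]=3 ship[0->1]=3 prod=5 -> inv=[21 3 13 2]
Step 8: demand=4,sold=2 ship[2->3]=2 ship[1->2]=3 ship[0->1]=3 prod=5 -> inv=[23 3 14 2]

23 3 14 2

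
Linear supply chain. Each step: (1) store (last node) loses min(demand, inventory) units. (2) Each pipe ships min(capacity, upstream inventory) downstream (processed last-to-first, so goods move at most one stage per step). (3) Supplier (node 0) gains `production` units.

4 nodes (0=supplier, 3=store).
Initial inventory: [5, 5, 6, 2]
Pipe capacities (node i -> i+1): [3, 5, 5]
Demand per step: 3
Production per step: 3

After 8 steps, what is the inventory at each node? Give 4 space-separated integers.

Step 1: demand=3,sold=2 ship[2->3]=5 ship[1->2]=5 ship[0->1]=3 prod=3 -> inv=[5 3 6 5]
Step 2: demand=3,sold=3 ship[2->3]=5 ship[1->2]=3 ship[0->1]=3 prod=3 -> inv=[5 3 4 7]
Step 3: demand=3,sold=3 ship[2->3]=4 ship[1->2]=3 ship[0->1]=3 prod=3 -> inv=[5 3 3 8]
Step 4: demand=3,sold=3 ship[2->3]=3 ship[1->2]=3 ship[0->1]=3 prod=3 -> inv=[5 3 3 8]
Step 5: demand=3,sold=3 ship[2->3]=3 ship[1->2]=3 ship[0->1]=3 prod=3 -> inv=[5 3 3 8]
Step 6: demand=3,sold=3 ship[2->3]=3 ship[1->2]=3 ship[0->1]=3 prod=3 -> inv=[5 3 3 8]
Step 7: demand=3,sold=3 ship[2->3]=3 ship[1->2]=3 ship[0->1]=3 prod=3 -> inv=[5 3 3 8]
Step 8: demand=3,sold=3 ship[2->3]=3 ship[1->2]=3 ship[0->1]=3 prod=3 -> inv=[5 3 3 8]

5 3 3 8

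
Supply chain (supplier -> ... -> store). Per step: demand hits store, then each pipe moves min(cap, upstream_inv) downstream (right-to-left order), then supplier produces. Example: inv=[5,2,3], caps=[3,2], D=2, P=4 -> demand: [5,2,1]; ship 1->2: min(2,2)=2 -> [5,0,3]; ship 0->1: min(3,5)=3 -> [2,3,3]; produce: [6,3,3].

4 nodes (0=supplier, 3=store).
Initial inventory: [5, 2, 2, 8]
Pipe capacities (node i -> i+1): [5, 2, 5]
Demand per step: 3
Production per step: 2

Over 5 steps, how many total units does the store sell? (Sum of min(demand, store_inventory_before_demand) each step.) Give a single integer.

Answer: 15

Derivation:
Step 1: sold=3 (running total=3) -> [2 5 2 7]
Step 2: sold=3 (running total=6) -> [2 5 2 6]
Step 3: sold=3 (running total=9) -> [2 5 2 5]
Step 4: sold=3 (running total=12) -> [2 5 2 4]
Step 5: sold=3 (running total=15) -> [2 5 2 3]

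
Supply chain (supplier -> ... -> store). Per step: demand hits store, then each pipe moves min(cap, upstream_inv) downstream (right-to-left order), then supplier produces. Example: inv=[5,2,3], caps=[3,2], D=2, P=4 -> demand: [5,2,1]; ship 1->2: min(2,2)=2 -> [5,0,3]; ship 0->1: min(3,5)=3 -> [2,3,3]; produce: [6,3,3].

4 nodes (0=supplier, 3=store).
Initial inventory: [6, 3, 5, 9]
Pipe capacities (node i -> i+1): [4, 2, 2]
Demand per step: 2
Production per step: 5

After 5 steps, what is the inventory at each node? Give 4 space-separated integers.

Step 1: demand=2,sold=2 ship[2->3]=2 ship[1->2]=2 ship[0->1]=4 prod=5 -> inv=[7 5 5 9]
Step 2: demand=2,sold=2 ship[2->3]=2 ship[1->2]=2 ship[0->1]=4 prod=5 -> inv=[8 7 5 9]
Step 3: demand=2,sold=2 ship[2->3]=2 ship[1->2]=2 ship[0->1]=4 prod=5 -> inv=[9 9 5 9]
Step 4: demand=2,sold=2 ship[2->3]=2 ship[1->2]=2 ship[0->1]=4 prod=5 -> inv=[10 11 5 9]
Step 5: demand=2,sold=2 ship[2->3]=2 ship[1->2]=2 ship[0->1]=4 prod=5 -> inv=[11 13 5 9]

11 13 5 9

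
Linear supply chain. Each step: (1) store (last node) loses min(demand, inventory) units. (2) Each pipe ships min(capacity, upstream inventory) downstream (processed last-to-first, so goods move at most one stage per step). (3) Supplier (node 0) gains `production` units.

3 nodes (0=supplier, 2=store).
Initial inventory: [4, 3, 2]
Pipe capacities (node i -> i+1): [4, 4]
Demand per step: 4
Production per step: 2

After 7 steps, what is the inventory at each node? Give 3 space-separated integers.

Step 1: demand=4,sold=2 ship[1->2]=3 ship[0->1]=4 prod=2 -> inv=[2 4 3]
Step 2: demand=4,sold=3 ship[1->2]=4 ship[0->1]=2 prod=2 -> inv=[2 2 4]
Step 3: demand=4,sold=4 ship[1->2]=2 ship[0->1]=2 prod=2 -> inv=[2 2 2]
Step 4: demand=4,sold=2 ship[1->2]=2 ship[0->1]=2 prod=2 -> inv=[2 2 2]
Step 5: demand=4,sold=2 ship[1->2]=2 ship[0->1]=2 prod=2 -> inv=[2 2 2]
Step 6: demand=4,sold=2 ship[1->2]=2 ship[0->1]=2 prod=2 -> inv=[2 2 2]
Step 7: demand=4,sold=2 ship[1->2]=2 ship[0->1]=2 prod=2 -> inv=[2 2 2]

2 2 2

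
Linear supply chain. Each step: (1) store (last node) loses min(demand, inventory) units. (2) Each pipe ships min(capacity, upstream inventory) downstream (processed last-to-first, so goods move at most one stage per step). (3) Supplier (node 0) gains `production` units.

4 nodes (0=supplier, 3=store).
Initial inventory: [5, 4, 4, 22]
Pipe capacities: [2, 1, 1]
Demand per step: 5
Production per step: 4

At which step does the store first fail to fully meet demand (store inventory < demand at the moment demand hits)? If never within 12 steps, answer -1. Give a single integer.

Step 1: demand=5,sold=5 ship[2->3]=1 ship[1->2]=1 ship[0->1]=2 prod=4 -> [7 5 4 18]
Step 2: demand=5,sold=5 ship[2->3]=1 ship[1->2]=1 ship[0->1]=2 prod=4 -> [9 6 4 14]
Step 3: demand=5,sold=5 ship[2->3]=1 ship[1->2]=1 ship[0->1]=2 prod=4 -> [11 7 4 10]
Step 4: demand=5,sold=5 ship[2->3]=1 ship[1->2]=1 ship[0->1]=2 prod=4 -> [13 8 4 6]
Step 5: demand=5,sold=5 ship[2->3]=1 ship[1->2]=1 ship[0->1]=2 prod=4 -> [15 9 4 2]
Step 6: demand=5,sold=2 ship[2->3]=1 ship[1->2]=1 ship[0->1]=2 prod=4 -> [17 10 4 1]
Step 7: demand=5,sold=1 ship[2->3]=1 ship[1->2]=1 ship[0->1]=2 prod=4 -> [19 11 4 1]
Step 8: demand=5,sold=1 ship[2->3]=1 ship[1->2]=1 ship[0->1]=2 prod=4 -> [21 12 4 1]
Step 9: demand=5,sold=1 ship[2->3]=1 ship[1->2]=1 ship[0->1]=2 prod=4 -> [23 13 4 1]
Step 10: demand=5,sold=1 ship[2->3]=1 ship[1->2]=1 ship[0->1]=2 prod=4 -> [25 14 4 1]
Step 11: demand=5,sold=1 ship[2->3]=1 ship[1->2]=1 ship[0->1]=2 prod=4 -> [27 15 4 1]
Step 12: demand=5,sold=1 ship[2->3]=1 ship[1->2]=1 ship[0->1]=2 prod=4 -> [29 16 4 1]
First stockout at step 6

6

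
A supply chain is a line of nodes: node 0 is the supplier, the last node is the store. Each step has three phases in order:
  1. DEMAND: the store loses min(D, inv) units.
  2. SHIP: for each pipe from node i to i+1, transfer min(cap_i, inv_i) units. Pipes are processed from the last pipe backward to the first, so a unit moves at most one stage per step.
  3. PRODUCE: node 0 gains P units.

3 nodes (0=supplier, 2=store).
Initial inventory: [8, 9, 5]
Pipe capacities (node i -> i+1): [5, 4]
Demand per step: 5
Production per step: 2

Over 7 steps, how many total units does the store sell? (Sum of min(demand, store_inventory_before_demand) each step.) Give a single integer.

Step 1: sold=5 (running total=5) -> [5 10 4]
Step 2: sold=4 (running total=9) -> [2 11 4]
Step 3: sold=4 (running total=13) -> [2 9 4]
Step 4: sold=4 (running total=17) -> [2 7 4]
Step 5: sold=4 (running total=21) -> [2 5 4]
Step 6: sold=4 (running total=25) -> [2 3 4]
Step 7: sold=4 (running total=29) -> [2 2 3]

Answer: 29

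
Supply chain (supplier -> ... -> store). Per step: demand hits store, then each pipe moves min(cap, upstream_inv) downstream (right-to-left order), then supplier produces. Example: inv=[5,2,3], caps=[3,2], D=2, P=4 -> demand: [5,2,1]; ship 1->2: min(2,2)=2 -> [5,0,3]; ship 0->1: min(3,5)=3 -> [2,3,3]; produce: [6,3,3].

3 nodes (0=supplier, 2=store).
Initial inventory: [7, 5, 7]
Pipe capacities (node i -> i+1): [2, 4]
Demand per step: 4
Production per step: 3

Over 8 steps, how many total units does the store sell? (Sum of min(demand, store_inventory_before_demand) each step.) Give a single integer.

Step 1: sold=4 (running total=4) -> [8 3 7]
Step 2: sold=4 (running total=8) -> [9 2 6]
Step 3: sold=4 (running total=12) -> [10 2 4]
Step 4: sold=4 (running total=16) -> [11 2 2]
Step 5: sold=2 (running total=18) -> [12 2 2]
Step 6: sold=2 (running total=20) -> [13 2 2]
Step 7: sold=2 (running total=22) -> [14 2 2]
Step 8: sold=2 (running total=24) -> [15 2 2]

Answer: 24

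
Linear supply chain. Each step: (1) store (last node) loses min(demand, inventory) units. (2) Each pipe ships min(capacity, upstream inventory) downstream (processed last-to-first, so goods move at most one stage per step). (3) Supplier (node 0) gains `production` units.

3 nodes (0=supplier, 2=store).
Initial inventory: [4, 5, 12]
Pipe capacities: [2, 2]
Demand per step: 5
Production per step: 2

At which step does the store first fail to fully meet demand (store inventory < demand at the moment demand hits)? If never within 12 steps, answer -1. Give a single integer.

Step 1: demand=5,sold=5 ship[1->2]=2 ship[0->1]=2 prod=2 -> [4 5 9]
Step 2: demand=5,sold=5 ship[1->2]=2 ship[0->1]=2 prod=2 -> [4 5 6]
Step 3: demand=5,sold=5 ship[1->2]=2 ship[0->1]=2 prod=2 -> [4 5 3]
Step 4: demand=5,sold=3 ship[1->2]=2 ship[0->1]=2 prod=2 -> [4 5 2]
Step 5: demand=5,sold=2 ship[1->2]=2 ship[0->1]=2 prod=2 -> [4 5 2]
Step 6: demand=5,sold=2 ship[1->2]=2 ship[0->1]=2 prod=2 -> [4 5 2]
Step 7: demand=5,sold=2 ship[1->2]=2 ship[0->1]=2 prod=2 -> [4 5 2]
Step 8: demand=5,sold=2 ship[1->2]=2 ship[0->1]=2 prod=2 -> [4 5 2]
Step 9: demand=5,sold=2 ship[1->2]=2 ship[0->1]=2 prod=2 -> [4 5 2]
Step 10: demand=5,sold=2 ship[1->2]=2 ship[0->1]=2 prod=2 -> [4 5 2]
Step 11: demand=5,sold=2 ship[1->2]=2 ship[0->1]=2 prod=2 -> [4 5 2]
Step 12: demand=5,sold=2 ship[1->2]=2 ship[0->1]=2 prod=2 -> [4 5 2]
First stockout at step 4

4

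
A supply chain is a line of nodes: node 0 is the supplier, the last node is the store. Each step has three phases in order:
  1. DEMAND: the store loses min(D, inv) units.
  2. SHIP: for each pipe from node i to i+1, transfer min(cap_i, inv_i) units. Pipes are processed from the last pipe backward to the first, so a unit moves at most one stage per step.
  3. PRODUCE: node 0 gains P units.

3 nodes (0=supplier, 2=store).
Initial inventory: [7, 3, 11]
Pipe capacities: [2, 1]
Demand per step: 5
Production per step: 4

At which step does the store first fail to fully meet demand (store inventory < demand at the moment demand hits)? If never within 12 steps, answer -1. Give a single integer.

Step 1: demand=5,sold=5 ship[1->2]=1 ship[0->1]=2 prod=4 -> [9 4 7]
Step 2: demand=5,sold=5 ship[1->2]=1 ship[0->1]=2 prod=4 -> [11 5 3]
Step 3: demand=5,sold=3 ship[1->2]=1 ship[0->1]=2 prod=4 -> [13 6 1]
Step 4: demand=5,sold=1 ship[1->2]=1 ship[0->1]=2 prod=4 -> [15 7 1]
Step 5: demand=5,sold=1 ship[1->2]=1 ship[0->1]=2 prod=4 -> [17 8 1]
Step 6: demand=5,sold=1 ship[1->2]=1 ship[0->1]=2 prod=4 -> [19 9 1]
Step 7: demand=5,sold=1 ship[1->2]=1 ship[0->1]=2 prod=4 -> [21 10 1]
Step 8: demand=5,sold=1 ship[1->2]=1 ship[0->1]=2 prod=4 -> [23 11 1]
Step 9: demand=5,sold=1 ship[1->2]=1 ship[0->1]=2 prod=4 -> [25 12 1]
Step 10: demand=5,sold=1 ship[1->2]=1 ship[0->1]=2 prod=4 -> [27 13 1]
Step 11: demand=5,sold=1 ship[1->2]=1 ship[0->1]=2 prod=4 -> [29 14 1]
Step 12: demand=5,sold=1 ship[1->2]=1 ship[0->1]=2 prod=4 -> [31 15 1]
First stockout at step 3

3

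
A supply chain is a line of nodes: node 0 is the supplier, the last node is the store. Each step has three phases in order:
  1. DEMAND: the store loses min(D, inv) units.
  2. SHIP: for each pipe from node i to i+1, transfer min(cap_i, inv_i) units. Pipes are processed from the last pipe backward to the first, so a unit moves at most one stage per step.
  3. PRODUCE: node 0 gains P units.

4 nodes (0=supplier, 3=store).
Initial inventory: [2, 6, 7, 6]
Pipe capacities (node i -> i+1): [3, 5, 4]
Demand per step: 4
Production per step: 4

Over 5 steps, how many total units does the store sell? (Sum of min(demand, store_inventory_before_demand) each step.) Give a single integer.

Step 1: sold=4 (running total=4) -> [4 3 8 6]
Step 2: sold=4 (running total=8) -> [5 3 7 6]
Step 3: sold=4 (running total=12) -> [6 3 6 6]
Step 4: sold=4 (running total=16) -> [7 3 5 6]
Step 5: sold=4 (running total=20) -> [8 3 4 6]

Answer: 20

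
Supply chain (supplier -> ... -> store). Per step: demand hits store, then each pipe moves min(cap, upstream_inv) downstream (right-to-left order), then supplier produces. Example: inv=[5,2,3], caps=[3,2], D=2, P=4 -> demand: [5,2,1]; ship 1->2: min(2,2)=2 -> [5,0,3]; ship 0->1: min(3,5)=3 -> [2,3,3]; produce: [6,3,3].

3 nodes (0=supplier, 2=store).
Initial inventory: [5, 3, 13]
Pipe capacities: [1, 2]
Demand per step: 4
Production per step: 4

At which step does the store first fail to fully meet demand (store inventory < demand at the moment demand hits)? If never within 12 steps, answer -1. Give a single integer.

Step 1: demand=4,sold=4 ship[1->2]=2 ship[0->1]=1 prod=4 -> [8 2 11]
Step 2: demand=4,sold=4 ship[1->2]=2 ship[0->1]=1 prod=4 -> [11 1 9]
Step 3: demand=4,sold=4 ship[1->2]=1 ship[0->1]=1 prod=4 -> [14 1 6]
Step 4: demand=4,sold=4 ship[1->2]=1 ship[0->1]=1 prod=4 -> [17 1 3]
Step 5: demand=4,sold=3 ship[1->2]=1 ship[0->1]=1 prod=4 -> [20 1 1]
Step 6: demand=4,sold=1 ship[1->2]=1 ship[0->1]=1 prod=4 -> [23 1 1]
Step 7: demand=4,sold=1 ship[1->2]=1 ship[0->1]=1 prod=4 -> [26 1 1]
Step 8: demand=4,sold=1 ship[1->2]=1 ship[0->1]=1 prod=4 -> [29 1 1]
Step 9: demand=4,sold=1 ship[1->2]=1 ship[0->1]=1 prod=4 -> [32 1 1]
Step 10: demand=4,sold=1 ship[1->2]=1 ship[0->1]=1 prod=4 -> [35 1 1]
Step 11: demand=4,sold=1 ship[1->2]=1 ship[0->1]=1 prod=4 -> [38 1 1]
Step 12: demand=4,sold=1 ship[1->2]=1 ship[0->1]=1 prod=4 -> [41 1 1]
First stockout at step 5

5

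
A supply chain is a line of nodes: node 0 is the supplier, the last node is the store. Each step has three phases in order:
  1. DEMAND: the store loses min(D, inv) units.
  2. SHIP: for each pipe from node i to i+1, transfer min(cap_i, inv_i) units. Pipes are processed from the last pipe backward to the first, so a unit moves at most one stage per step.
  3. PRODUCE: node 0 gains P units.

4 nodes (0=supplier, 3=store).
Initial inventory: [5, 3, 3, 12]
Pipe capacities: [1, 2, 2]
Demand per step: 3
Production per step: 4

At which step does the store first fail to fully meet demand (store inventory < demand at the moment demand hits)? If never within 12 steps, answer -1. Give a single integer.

Step 1: demand=3,sold=3 ship[2->3]=2 ship[1->2]=2 ship[0->1]=1 prod=4 -> [8 2 3 11]
Step 2: demand=3,sold=3 ship[2->3]=2 ship[1->2]=2 ship[0->1]=1 prod=4 -> [11 1 3 10]
Step 3: demand=3,sold=3 ship[2->3]=2 ship[1->2]=1 ship[0->1]=1 prod=4 -> [14 1 2 9]
Step 4: demand=3,sold=3 ship[2->3]=2 ship[1->2]=1 ship[0->1]=1 prod=4 -> [17 1 1 8]
Step 5: demand=3,sold=3 ship[2->3]=1 ship[1->2]=1 ship[0->1]=1 prod=4 -> [20 1 1 6]
Step 6: demand=3,sold=3 ship[2->3]=1 ship[1->2]=1 ship[0->1]=1 prod=4 -> [23 1 1 4]
Step 7: demand=3,sold=3 ship[2->3]=1 ship[1->2]=1 ship[0->1]=1 prod=4 -> [26 1 1 2]
Step 8: demand=3,sold=2 ship[2->3]=1 ship[1->2]=1 ship[0->1]=1 prod=4 -> [29 1 1 1]
Step 9: demand=3,sold=1 ship[2->3]=1 ship[1->2]=1 ship[0->1]=1 prod=4 -> [32 1 1 1]
Step 10: demand=3,sold=1 ship[2->3]=1 ship[1->2]=1 ship[0->1]=1 prod=4 -> [35 1 1 1]
Step 11: demand=3,sold=1 ship[2->3]=1 ship[1->2]=1 ship[0->1]=1 prod=4 -> [38 1 1 1]
Step 12: demand=3,sold=1 ship[2->3]=1 ship[1->2]=1 ship[0->1]=1 prod=4 -> [41 1 1 1]
First stockout at step 8

8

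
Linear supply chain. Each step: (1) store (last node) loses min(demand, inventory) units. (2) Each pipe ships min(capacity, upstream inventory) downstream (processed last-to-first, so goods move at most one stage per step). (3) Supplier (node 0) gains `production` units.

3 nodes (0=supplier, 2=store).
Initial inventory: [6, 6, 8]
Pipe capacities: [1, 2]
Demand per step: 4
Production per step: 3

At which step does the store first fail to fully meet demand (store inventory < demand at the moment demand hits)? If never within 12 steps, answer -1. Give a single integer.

Step 1: demand=4,sold=4 ship[1->2]=2 ship[0->1]=1 prod=3 -> [8 5 6]
Step 2: demand=4,sold=4 ship[1->2]=2 ship[0->1]=1 prod=3 -> [10 4 4]
Step 3: demand=4,sold=4 ship[1->2]=2 ship[0->1]=1 prod=3 -> [12 3 2]
Step 4: demand=4,sold=2 ship[1->2]=2 ship[0->1]=1 prod=3 -> [14 2 2]
Step 5: demand=4,sold=2 ship[1->2]=2 ship[0->1]=1 prod=3 -> [16 1 2]
Step 6: demand=4,sold=2 ship[1->2]=1 ship[0->1]=1 prod=3 -> [18 1 1]
Step 7: demand=4,sold=1 ship[1->2]=1 ship[0->1]=1 prod=3 -> [20 1 1]
Step 8: demand=4,sold=1 ship[1->2]=1 ship[0->1]=1 prod=3 -> [22 1 1]
Step 9: demand=4,sold=1 ship[1->2]=1 ship[0->1]=1 prod=3 -> [24 1 1]
Step 10: demand=4,sold=1 ship[1->2]=1 ship[0->1]=1 prod=3 -> [26 1 1]
Step 11: demand=4,sold=1 ship[1->2]=1 ship[0->1]=1 prod=3 -> [28 1 1]
Step 12: demand=4,sold=1 ship[1->2]=1 ship[0->1]=1 prod=3 -> [30 1 1]
First stockout at step 4

4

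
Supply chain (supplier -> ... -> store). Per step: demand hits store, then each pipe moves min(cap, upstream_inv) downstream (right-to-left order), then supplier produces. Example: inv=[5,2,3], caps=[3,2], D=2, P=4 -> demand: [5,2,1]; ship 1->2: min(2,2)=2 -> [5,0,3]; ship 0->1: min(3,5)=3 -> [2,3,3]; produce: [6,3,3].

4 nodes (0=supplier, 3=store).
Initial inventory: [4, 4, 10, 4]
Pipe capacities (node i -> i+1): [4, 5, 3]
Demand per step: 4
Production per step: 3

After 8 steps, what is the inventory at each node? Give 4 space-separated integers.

Step 1: demand=4,sold=4 ship[2->3]=3 ship[1->2]=4 ship[0->1]=4 prod=3 -> inv=[3 4 11 3]
Step 2: demand=4,sold=3 ship[2->3]=3 ship[1->2]=4 ship[0->1]=3 prod=3 -> inv=[3 3 12 3]
Step 3: demand=4,sold=3 ship[2->3]=3 ship[1->2]=3 ship[0->1]=3 prod=3 -> inv=[3 3 12 3]
Step 4: demand=4,sold=3 ship[2->3]=3 ship[1->2]=3 ship[0->1]=3 prod=3 -> inv=[3 3 12 3]
Step 5: demand=4,sold=3 ship[2->3]=3 ship[1->2]=3 ship[0->1]=3 prod=3 -> inv=[3 3 12 3]
Step 6: demand=4,sold=3 ship[2->3]=3 ship[1->2]=3 ship[0->1]=3 prod=3 -> inv=[3 3 12 3]
Step 7: demand=4,sold=3 ship[2->3]=3 ship[1->2]=3 ship[0->1]=3 prod=3 -> inv=[3 3 12 3]
Step 8: demand=4,sold=3 ship[2->3]=3 ship[1->2]=3 ship[0->1]=3 prod=3 -> inv=[3 3 12 3]

3 3 12 3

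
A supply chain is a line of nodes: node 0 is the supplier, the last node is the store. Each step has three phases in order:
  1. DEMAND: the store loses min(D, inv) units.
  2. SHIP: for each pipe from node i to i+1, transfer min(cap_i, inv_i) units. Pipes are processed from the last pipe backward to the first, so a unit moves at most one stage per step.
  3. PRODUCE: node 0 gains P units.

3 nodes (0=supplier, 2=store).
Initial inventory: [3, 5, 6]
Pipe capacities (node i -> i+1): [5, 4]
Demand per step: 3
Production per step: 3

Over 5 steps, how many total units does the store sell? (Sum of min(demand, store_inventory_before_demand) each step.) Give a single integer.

Answer: 15

Derivation:
Step 1: sold=3 (running total=3) -> [3 4 7]
Step 2: sold=3 (running total=6) -> [3 3 8]
Step 3: sold=3 (running total=9) -> [3 3 8]
Step 4: sold=3 (running total=12) -> [3 3 8]
Step 5: sold=3 (running total=15) -> [3 3 8]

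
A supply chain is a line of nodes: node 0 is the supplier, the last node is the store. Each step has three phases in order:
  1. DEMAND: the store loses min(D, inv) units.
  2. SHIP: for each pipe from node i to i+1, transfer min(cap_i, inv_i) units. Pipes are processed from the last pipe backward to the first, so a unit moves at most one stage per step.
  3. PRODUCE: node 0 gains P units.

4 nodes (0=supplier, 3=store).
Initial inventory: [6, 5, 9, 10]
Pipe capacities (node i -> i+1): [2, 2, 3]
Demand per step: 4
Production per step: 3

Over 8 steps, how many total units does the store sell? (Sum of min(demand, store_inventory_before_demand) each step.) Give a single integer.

Step 1: sold=4 (running total=4) -> [7 5 8 9]
Step 2: sold=4 (running total=8) -> [8 5 7 8]
Step 3: sold=4 (running total=12) -> [9 5 6 7]
Step 4: sold=4 (running total=16) -> [10 5 5 6]
Step 5: sold=4 (running total=20) -> [11 5 4 5]
Step 6: sold=4 (running total=24) -> [12 5 3 4]
Step 7: sold=4 (running total=28) -> [13 5 2 3]
Step 8: sold=3 (running total=31) -> [14 5 2 2]

Answer: 31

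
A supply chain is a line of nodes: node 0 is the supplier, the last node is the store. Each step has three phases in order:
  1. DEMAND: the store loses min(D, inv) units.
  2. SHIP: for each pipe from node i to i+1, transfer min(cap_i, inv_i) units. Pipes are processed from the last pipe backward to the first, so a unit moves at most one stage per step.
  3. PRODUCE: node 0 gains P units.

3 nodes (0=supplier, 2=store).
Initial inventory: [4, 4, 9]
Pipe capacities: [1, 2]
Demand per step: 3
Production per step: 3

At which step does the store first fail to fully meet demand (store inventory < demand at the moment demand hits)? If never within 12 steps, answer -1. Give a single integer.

Step 1: demand=3,sold=3 ship[1->2]=2 ship[0->1]=1 prod=3 -> [6 3 8]
Step 2: demand=3,sold=3 ship[1->2]=2 ship[0->1]=1 prod=3 -> [8 2 7]
Step 3: demand=3,sold=3 ship[1->2]=2 ship[0->1]=1 prod=3 -> [10 1 6]
Step 4: demand=3,sold=3 ship[1->2]=1 ship[0->1]=1 prod=3 -> [12 1 4]
Step 5: demand=3,sold=3 ship[1->2]=1 ship[0->1]=1 prod=3 -> [14 1 2]
Step 6: demand=3,sold=2 ship[1->2]=1 ship[0->1]=1 prod=3 -> [16 1 1]
Step 7: demand=3,sold=1 ship[1->2]=1 ship[0->1]=1 prod=3 -> [18 1 1]
Step 8: demand=3,sold=1 ship[1->2]=1 ship[0->1]=1 prod=3 -> [20 1 1]
Step 9: demand=3,sold=1 ship[1->2]=1 ship[0->1]=1 prod=3 -> [22 1 1]
Step 10: demand=3,sold=1 ship[1->2]=1 ship[0->1]=1 prod=3 -> [24 1 1]
Step 11: demand=3,sold=1 ship[1->2]=1 ship[0->1]=1 prod=3 -> [26 1 1]
Step 12: demand=3,sold=1 ship[1->2]=1 ship[0->1]=1 prod=3 -> [28 1 1]
First stockout at step 6

6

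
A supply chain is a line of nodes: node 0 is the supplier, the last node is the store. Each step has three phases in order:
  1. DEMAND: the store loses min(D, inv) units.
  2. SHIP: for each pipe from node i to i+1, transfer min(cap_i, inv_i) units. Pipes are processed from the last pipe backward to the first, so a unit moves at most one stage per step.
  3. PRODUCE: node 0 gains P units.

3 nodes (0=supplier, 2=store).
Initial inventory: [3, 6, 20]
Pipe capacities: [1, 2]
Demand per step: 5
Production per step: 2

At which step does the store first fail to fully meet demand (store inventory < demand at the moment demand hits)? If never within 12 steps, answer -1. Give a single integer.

Step 1: demand=5,sold=5 ship[1->2]=2 ship[0->1]=1 prod=2 -> [4 5 17]
Step 2: demand=5,sold=5 ship[1->2]=2 ship[0->1]=1 prod=2 -> [5 4 14]
Step 3: demand=5,sold=5 ship[1->2]=2 ship[0->1]=1 prod=2 -> [6 3 11]
Step 4: demand=5,sold=5 ship[1->2]=2 ship[0->1]=1 prod=2 -> [7 2 8]
Step 5: demand=5,sold=5 ship[1->2]=2 ship[0->1]=1 prod=2 -> [8 1 5]
Step 6: demand=5,sold=5 ship[1->2]=1 ship[0->1]=1 prod=2 -> [9 1 1]
Step 7: demand=5,sold=1 ship[1->2]=1 ship[0->1]=1 prod=2 -> [10 1 1]
Step 8: demand=5,sold=1 ship[1->2]=1 ship[0->1]=1 prod=2 -> [11 1 1]
Step 9: demand=5,sold=1 ship[1->2]=1 ship[0->1]=1 prod=2 -> [12 1 1]
Step 10: demand=5,sold=1 ship[1->2]=1 ship[0->1]=1 prod=2 -> [13 1 1]
Step 11: demand=5,sold=1 ship[1->2]=1 ship[0->1]=1 prod=2 -> [14 1 1]
Step 12: demand=5,sold=1 ship[1->2]=1 ship[0->1]=1 prod=2 -> [15 1 1]
First stockout at step 7

7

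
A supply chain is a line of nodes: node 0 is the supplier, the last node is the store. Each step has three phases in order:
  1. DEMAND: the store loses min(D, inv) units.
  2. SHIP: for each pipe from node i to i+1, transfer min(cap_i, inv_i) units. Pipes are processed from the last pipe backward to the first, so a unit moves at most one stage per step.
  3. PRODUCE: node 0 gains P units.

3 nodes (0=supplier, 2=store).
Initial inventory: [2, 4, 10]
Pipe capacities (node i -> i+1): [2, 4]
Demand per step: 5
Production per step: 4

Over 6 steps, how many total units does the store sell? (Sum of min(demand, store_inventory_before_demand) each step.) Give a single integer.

Answer: 22

Derivation:
Step 1: sold=5 (running total=5) -> [4 2 9]
Step 2: sold=5 (running total=10) -> [6 2 6]
Step 3: sold=5 (running total=15) -> [8 2 3]
Step 4: sold=3 (running total=18) -> [10 2 2]
Step 5: sold=2 (running total=20) -> [12 2 2]
Step 6: sold=2 (running total=22) -> [14 2 2]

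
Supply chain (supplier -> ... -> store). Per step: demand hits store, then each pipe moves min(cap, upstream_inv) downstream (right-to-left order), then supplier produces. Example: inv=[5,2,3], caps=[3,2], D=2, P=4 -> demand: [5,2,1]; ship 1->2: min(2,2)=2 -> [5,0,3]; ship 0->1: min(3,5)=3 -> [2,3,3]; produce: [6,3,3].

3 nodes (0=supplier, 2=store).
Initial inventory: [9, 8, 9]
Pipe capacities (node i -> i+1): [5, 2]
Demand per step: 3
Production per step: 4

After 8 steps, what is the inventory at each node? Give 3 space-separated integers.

Step 1: demand=3,sold=3 ship[1->2]=2 ship[0->1]=5 prod=4 -> inv=[8 11 8]
Step 2: demand=3,sold=3 ship[1->2]=2 ship[0->1]=5 prod=4 -> inv=[7 14 7]
Step 3: demand=3,sold=3 ship[1->2]=2 ship[0->1]=5 prod=4 -> inv=[6 17 6]
Step 4: demand=3,sold=3 ship[1->2]=2 ship[0->1]=5 prod=4 -> inv=[5 20 5]
Step 5: demand=3,sold=3 ship[1->2]=2 ship[0->1]=5 prod=4 -> inv=[4 23 4]
Step 6: demand=3,sold=3 ship[1->2]=2 ship[0->1]=4 prod=4 -> inv=[4 25 3]
Step 7: demand=3,sold=3 ship[1->2]=2 ship[0->1]=4 prod=4 -> inv=[4 27 2]
Step 8: demand=3,sold=2 ship[1->2]=2 ship[0->1]=4 prod=4 -> inv=[4 29 2]

4 29 2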